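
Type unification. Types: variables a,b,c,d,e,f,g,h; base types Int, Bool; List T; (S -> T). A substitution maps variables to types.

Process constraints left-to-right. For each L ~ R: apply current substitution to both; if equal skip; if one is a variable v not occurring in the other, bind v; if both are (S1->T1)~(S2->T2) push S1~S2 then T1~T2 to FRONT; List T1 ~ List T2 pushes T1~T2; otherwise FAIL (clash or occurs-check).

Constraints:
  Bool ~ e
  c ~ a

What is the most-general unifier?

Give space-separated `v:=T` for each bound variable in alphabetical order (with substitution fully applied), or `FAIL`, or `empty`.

step 1: unify Bool ~ e  [subst: {-} | 1 pending]
  bind e := Bool
step 2: unify c ~ a  [subst: {e:=Bool} | 0 pending]
  bind c := a

Answer: c:=a e:=Bool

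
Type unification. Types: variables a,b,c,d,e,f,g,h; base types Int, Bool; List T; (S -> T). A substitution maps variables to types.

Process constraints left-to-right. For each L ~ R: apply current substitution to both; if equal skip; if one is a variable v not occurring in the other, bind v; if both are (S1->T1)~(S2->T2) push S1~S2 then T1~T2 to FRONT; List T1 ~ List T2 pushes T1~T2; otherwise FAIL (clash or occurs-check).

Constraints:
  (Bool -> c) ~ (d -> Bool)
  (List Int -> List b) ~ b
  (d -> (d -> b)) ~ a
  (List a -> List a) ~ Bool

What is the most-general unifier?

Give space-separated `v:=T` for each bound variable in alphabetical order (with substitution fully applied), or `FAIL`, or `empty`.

step 1: unify (Bool -> c) ~ (d -> Bool)  [subst: {-} | 3 pending]
  -> decompose arrow: push Bool~d, c~Bool
step 2: unify Bool ~ d  [subst: {-} | 4 pending]
  bind d := Bool
step 3: unify c ~ Bool  [subst: {d:=Bool} | 3 pending]
  bind c := Bool
step 4: unify (List Int -> List b) ~ b  [subst: {d:=Bool, c:=Bool} | 2 pending]
  occurs-check fail

Answer: FAIL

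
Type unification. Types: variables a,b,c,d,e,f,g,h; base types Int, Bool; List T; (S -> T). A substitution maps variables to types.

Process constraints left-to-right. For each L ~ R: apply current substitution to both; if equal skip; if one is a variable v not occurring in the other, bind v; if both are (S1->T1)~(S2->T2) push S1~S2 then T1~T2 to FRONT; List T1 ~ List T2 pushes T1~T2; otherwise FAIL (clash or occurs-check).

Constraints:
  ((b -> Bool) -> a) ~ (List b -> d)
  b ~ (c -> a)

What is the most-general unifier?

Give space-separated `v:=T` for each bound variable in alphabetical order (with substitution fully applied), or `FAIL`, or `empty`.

Answer: FAIL

Derivation:
step 1: unify ((b -> Bool) -> a) ~ (List b -> d)  [subst: {-} | 1 pending]
  -> decompose arrow: push (b -> Bool)~List b, a~d
step 2: unify (b -> Bool) ~ List b  [subst: {-} | 2 pending]
  clash: (b -> Bool) vs List b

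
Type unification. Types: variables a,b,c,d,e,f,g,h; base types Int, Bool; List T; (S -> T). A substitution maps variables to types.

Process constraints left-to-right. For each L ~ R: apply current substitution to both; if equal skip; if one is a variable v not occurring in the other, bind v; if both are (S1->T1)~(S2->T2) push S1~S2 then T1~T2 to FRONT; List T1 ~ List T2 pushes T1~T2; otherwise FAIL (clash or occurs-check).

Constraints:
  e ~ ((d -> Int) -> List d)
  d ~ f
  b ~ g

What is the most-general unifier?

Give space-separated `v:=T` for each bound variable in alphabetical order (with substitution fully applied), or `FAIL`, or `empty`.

Answer: b:=g d:=f e:=((f -> Int) -> List f)

Derivation:
step 1: unify e ~ ((d -> Int) -> List d)  [subst: {-} | 2 pending]
  bind e := ((d -> Int) -> List d)
step 2: unify d ~ f  [subst: {e:=((d -> Int) -> List d)} | 1 pending]
  bind d := f
step 3: unify b ~ g  [subst: {e:=((d -> Int) -> List d), d:=f} | 0 pending]
  bind b := g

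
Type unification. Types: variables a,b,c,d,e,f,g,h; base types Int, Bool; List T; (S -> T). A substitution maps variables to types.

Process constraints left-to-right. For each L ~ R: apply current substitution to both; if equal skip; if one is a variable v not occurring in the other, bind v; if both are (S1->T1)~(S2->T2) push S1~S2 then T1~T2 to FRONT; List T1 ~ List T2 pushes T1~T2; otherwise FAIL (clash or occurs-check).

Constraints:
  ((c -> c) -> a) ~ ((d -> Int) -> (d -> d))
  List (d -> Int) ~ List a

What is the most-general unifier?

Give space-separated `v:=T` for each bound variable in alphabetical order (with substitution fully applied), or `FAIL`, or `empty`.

Answer: a:=(Int -> Int) c:=Int d:=Int

Derivation:
step 1: unify ((c -> c) -> a) ~ ((d -> Int) -> (d -> d))  [subst: {-} | 1 pending]
  -> decompose arrow: push (c -> c)~(d -> Int), a~(d -> d)
step 2: unify (c -> c) ~ (d -> Int)  [subst: {-} | 2 pending]
  -> decompose arrow: push c~d, c~Int
step 3: unify c ~ d  [subst: {-} | 3 pending]
  bind c := d
step 4: unify d ~ Int  [subst: {c:=d} | 2 pending]
  bind d := Int
step 5: unify a ~ (Int -> Int)  [subst: {c:=d, d:=Int} | 1 pending]
  bind a := (Int -> Int)
step 6: unify List (Int -> Int) ~ List (Int -> Int)  [subst: {c:=d, d:=Int, a:=(Int -> Int)} | 0 pending]
  -> identical, skip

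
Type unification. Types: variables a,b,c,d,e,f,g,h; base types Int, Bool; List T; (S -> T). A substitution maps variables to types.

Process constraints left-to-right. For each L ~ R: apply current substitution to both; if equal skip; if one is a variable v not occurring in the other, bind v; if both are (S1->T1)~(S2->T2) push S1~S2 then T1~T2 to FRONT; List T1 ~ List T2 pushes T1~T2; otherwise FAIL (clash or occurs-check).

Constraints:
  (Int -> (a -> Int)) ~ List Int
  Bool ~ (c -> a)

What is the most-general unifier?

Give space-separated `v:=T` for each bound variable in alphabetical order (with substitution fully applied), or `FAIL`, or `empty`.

step 1: unify (Int -> (a -> Int)) ~ List Int  [subst: {-} | 1 pending]
  clash: (Int -> (a -> Int)) vs List Int

Answer: FAIL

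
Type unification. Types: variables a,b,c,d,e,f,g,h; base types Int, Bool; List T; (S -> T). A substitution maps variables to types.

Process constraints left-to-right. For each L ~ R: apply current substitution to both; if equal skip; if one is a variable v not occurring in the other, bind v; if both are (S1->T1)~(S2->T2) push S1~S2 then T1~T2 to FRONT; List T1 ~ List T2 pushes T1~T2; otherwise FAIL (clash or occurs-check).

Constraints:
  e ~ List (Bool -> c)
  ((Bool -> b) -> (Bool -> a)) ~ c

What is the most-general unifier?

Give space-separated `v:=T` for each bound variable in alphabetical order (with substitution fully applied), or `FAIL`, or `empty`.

step 1: unify e ~ List (Bool -> c)  [subst: {-} | 1 pending]
  bind e := List (Bool -> c)
step 2: unify ((Bool -> b) -> (Bool -> a)) ~ c  [subst: {e:=List (Bool -> c)} | 0 pending]
  bind c := ((Bool -> b) -> (Bool -> a))

Answer: c:=((Bool -> b) -> (Bool -> a)) e:=List (Bool -> ((Bool -> b) -> (Bool -> a)))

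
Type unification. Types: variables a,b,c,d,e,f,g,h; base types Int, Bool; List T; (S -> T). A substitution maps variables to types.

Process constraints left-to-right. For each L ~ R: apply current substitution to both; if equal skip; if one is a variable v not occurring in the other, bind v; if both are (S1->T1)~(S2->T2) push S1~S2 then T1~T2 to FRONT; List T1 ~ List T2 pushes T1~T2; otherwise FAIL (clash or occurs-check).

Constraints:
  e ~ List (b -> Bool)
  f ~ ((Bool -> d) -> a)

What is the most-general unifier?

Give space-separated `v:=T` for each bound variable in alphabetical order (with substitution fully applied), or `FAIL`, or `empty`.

step 1: unify e ~ List (b -> Bool)  [subst: {-} | 1 pending]
  bind e := List (b -> Bool)
step 2: unify f ~ ((Bool -> d) -> a)  [subst: {e:=List (b -> Bool)} | 0 pending]
  bind f := ((Bool -> d) -> a)

Answer: e:=List (b -> Bool) f:=((Bool -> d) -> a)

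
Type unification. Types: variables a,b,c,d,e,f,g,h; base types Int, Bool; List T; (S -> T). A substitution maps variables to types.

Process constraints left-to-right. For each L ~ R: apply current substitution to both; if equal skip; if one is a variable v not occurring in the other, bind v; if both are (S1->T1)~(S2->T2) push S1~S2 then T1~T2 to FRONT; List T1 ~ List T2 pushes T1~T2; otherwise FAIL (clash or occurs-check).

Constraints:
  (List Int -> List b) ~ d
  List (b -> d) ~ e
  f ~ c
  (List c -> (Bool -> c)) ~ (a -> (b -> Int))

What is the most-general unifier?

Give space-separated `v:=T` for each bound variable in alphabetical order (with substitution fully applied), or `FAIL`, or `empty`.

step 1: unify (List Int -> List b) ~ d  [subst: {-} | 3 pending]
  bind d := (List Int -> List b)
step 2: unify List (b -> (List Int -> List b)) ~ e  [subst: {d:=(List Int -> List b)} | 2 pending]
  bind e := List (b -> (List Int -> List b))
step 3: unify f ~ c  [subst: {d:=(List Int -> List b), e:=List (b -> (List Int -> List b))} | 1 pending]
  bind f := c
step 4: unify (List c -> (Bool -> c)) ~ (a -> (b -> Int))  [subst: {d:=(List Int -> List b), e:=List (b -> (List Int -> List b)), f:=c} | 0 pending]
  -> decompose arrow: push List c~a, (Bool -> c)~(b -> Int)
step 5: unify List c ~ a  [subst: {d:=(List Int -> List b), e:=List (b -> (List Int -> List b)), f:=c} | 1 pending]
  bind a := List c
step 6: unify (Bool -> c) ~ (b -> Int)  [subst: {d:=(List Int -> List b), e:=List (b -> (List Int -> List b)), f:=c, a:=List c} | 0 pending]
  -> decompose arrow: push Bool~b, c~Int
step 7: unify Bool ~ b  [subst: {d:=(List Int -> List b), e:=List (b -> (List Int -> List b)), f:=c, a:=List c} | 1 pending]
  bind b := Bool
step 8: unify c ~ Int  [subst: {d:=(List Int -> List b), e:=List (b -> (List Int -> List b)), f:=c, a:=List c, b:=Bool} | 0 pending]
  bind c := Int

Answer: a:=List Int b:=Bool c:=Int d:=(List Int -> List Bool) e:=List (Bool -> (List Int -> List Bool)) f:=Int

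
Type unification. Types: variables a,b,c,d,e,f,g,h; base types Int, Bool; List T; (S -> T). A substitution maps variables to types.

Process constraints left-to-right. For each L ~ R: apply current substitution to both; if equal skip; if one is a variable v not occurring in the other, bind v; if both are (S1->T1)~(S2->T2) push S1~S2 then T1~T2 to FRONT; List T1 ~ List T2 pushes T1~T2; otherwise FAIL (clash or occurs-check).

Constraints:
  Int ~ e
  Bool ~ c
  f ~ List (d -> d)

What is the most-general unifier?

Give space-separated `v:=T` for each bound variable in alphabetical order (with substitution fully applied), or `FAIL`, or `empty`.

Answer: c:=Bool e:=Int f:=List (d -> d)

Derivation:
step 1: unify Int ~ e  [subst: {-} | 2 pending]
  bind e := Int
step 2: unify Bool ~ c  [subst: {e:=Int} | 1 pending]
  bind c := Bool
step 3: unify f ~ List (d -> d)  [subst: {e:=Int, c:=Bool} | 0 pending]
  bind f := List (d -> d)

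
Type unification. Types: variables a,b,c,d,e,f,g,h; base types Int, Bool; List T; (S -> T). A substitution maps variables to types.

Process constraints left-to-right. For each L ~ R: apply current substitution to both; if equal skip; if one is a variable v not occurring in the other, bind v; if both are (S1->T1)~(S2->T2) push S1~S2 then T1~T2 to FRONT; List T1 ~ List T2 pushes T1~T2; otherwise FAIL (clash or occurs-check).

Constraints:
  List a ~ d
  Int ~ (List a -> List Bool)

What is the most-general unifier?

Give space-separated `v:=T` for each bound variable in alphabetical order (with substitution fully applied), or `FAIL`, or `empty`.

step 1: unify List a ~ d  [subst: {-} | 1 pending]
  bind d := List a
step 2: unify Int ~ (List a -> List Bool)  [subst: {d:=List a} | 0 pending]
  clash: Int vs (List a -> List Bool)

Answer: FAIL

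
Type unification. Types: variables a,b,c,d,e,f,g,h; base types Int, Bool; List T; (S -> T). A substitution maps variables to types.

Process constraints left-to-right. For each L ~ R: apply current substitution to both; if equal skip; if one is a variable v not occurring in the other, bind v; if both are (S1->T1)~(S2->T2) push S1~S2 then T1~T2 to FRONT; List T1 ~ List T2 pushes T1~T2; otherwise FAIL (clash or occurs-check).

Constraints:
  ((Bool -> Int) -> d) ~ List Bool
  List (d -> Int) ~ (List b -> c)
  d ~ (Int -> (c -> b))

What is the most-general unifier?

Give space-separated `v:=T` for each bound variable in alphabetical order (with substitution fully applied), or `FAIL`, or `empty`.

Answer: FAIL

Derivation:
step 1: unify ((Bool -> Int) -> d) ~ List Bool  [subst: {-} | 2 pending]
  clash: ((Bool -> Int) -> d) vs List Bool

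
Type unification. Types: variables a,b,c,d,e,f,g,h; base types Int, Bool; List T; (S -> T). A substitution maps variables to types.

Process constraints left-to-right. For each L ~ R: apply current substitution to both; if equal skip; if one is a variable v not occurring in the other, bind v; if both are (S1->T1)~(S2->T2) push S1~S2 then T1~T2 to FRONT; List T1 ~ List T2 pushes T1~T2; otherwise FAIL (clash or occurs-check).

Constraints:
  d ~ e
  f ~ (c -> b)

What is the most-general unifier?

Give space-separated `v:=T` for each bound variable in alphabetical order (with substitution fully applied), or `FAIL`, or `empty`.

Answer: d:=e f:=(c -> b)

Derivation:
step 1: unify d ~ e  [subst: {-} | 1 pending]
  bind d := e
step 2: unify f ~ (c -> b)  [subst: {d:=e} | 0 pending]
  bind f := (c -> b)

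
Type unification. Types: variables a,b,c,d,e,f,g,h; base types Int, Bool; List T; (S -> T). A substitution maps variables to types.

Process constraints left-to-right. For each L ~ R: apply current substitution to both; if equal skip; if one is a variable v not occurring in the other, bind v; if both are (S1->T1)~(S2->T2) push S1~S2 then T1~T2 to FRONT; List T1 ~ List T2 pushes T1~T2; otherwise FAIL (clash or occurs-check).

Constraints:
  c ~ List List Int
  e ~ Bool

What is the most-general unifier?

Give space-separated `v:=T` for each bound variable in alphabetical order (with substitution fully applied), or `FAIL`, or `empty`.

Answer: c:=List List Int e:=Bool

Derivation:
step 1: unify c ~ List List Int  [subst: {-} | 1 pending]
  bind c := List List Int
step 2: unify e ~ Bool  [subst: {c:=List List Int} | 0 pending]
  bind e := Bool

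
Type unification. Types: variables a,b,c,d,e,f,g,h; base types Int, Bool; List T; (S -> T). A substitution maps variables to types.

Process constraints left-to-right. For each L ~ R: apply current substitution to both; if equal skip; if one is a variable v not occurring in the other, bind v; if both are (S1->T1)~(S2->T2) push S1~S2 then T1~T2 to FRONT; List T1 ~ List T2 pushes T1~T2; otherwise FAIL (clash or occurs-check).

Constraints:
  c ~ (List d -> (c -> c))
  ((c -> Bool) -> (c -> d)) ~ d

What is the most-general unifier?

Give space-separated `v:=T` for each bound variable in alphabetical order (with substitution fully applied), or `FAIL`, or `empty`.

Answer: FAIL

Derivation:
step 1: unify c ~ (List d -> (c -> c))  [subst: {-} | 1 pending]
  occurs-check fail: c in (List d -> (c -> c))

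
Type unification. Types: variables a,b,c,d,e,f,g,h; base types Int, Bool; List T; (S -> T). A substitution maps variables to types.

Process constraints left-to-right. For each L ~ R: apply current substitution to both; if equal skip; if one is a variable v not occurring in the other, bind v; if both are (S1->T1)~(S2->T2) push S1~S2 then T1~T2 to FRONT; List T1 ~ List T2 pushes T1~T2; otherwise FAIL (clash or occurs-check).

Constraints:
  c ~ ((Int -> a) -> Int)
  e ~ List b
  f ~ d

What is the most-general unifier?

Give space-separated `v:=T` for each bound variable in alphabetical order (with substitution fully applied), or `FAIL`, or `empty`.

Answer: c:=((Int -> a) -> Int) e:=List b f:=d

Derivation:
step 1: unify c ~ ((Int -> a) -> Int)  [subst: {-} | 2 pending]
  bind c := ((Int -> a) -> Int)
step 2: unify e ~ List b  [subst: {c:=((Int -> a) -> Int)} | 1 pending]
  bind e := List b
step 3: unify f ~ d  [subst: {c:=((Int -> a) -> Int), e:=List b} | 0 pending]
  bind f := d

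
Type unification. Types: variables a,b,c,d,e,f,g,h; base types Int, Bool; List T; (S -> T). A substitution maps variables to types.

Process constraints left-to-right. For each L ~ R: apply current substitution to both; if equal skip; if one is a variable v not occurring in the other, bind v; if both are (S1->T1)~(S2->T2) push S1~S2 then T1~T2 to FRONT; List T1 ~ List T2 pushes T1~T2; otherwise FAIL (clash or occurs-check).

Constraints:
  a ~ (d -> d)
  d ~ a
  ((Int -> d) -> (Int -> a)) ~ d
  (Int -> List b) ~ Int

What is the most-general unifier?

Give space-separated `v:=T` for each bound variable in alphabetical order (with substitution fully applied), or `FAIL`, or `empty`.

step 1: unify a ~ (d -> d)  [subst: {-} | 3 pending]
  bind a := (d -> d)
step 2: unify d ~ (d -> d)  [subst: {a:=(d -> d)} | 2 pending]
  occurs-check fail: d in (d -> d)

Answer: FAIL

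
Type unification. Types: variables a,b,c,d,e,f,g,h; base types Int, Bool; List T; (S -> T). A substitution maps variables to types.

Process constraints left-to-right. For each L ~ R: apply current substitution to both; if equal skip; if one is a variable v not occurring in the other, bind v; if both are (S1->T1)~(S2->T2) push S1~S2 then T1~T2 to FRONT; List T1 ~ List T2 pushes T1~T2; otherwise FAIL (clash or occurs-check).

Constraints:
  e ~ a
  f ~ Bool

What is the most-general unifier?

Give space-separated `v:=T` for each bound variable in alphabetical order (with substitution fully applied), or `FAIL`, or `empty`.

step 1: unify e ~ a  [subst: {-} | 1 pending]
  bind e := a
step 2: unify f ~ Bool  [subst: {e:=a} | 0 pending]
  bind f := Bool

Answer: e:=a f:=Bool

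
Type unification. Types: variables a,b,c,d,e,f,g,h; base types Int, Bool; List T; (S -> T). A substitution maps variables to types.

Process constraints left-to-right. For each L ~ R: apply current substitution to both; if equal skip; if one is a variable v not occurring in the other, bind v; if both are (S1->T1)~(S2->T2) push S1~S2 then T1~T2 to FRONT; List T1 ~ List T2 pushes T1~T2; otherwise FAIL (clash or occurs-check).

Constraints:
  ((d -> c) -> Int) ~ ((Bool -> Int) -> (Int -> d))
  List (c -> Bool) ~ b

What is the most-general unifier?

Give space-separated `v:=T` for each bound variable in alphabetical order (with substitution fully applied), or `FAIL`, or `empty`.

step 1: unify ((d -> c) -> Int) ~ ((Bool -> Int) -> (Int -> d))  [subst: {-} | 1 pending]
  -> decompose arrow: push (d -> c)~(Bool -> Int), Int~(Int -> d)
step 2: unify (d -> c) ~ (Bool -> Int)  [subst: {-} | 2 pending]
  -> decompose arrow: push d~Bool, c~Int
step 3: unify d ~ Bool  [subst: {-} | 3 pending]
  bind d := Bool
step 4: unify c ~ Int  [subst: {d:=Bool} | 2 pending]
  bind c := Int
step 5: unify Int ~ (Int -> Bool)  [subst: {d:=Bool, c:=Int} | 1 pending]
  clash: Int vs (Int -> Bool)

Answer: FAIL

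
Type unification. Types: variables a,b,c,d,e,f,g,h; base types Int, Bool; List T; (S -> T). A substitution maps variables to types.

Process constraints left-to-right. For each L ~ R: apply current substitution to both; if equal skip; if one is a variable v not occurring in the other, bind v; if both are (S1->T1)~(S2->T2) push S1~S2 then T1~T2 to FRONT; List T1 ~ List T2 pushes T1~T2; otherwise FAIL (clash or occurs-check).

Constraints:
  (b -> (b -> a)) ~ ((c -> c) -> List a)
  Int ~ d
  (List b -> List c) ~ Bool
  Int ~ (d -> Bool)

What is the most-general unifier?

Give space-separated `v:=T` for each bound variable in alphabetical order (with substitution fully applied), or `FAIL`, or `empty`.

step 1: unify (b -> (b -> a)) ~ ((c -> c) -> List a)  [subst: {-} | 3 pending]
  -> decompose arrow: push b~(c -> c), (b -> a)~List a
step 2: unify b ~ (c -> c)  [subst: {-} | 4 pending]
  bind b := (c -> c)
step 3: unify ((c -> c) -> a) ~ List a  [subst: {b:=(c -> c)} | 3 pending]
  clash: ((c -> c) -> a) vs List a

Answer: FAIL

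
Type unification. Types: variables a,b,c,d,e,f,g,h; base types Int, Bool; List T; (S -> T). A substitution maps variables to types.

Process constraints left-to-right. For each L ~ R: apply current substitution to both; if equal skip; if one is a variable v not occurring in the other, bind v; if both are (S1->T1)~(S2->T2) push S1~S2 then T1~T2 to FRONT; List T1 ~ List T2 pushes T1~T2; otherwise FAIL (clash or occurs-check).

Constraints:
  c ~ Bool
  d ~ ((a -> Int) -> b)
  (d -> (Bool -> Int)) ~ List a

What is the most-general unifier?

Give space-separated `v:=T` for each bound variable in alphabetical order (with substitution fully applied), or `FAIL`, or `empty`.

Answer: FAIL

Derivation:
step 1: unify c ~ Bool  [subst: {-} | 2 pending]
  bind c := Bool
step 2: unify d ~ ((a -> Int) -> b)  [subst: {c:=Bool} | 1 pending]
  bind d := ((a -> Int) -> b)
step 3: unify (((a -> Int) -> b) -> (Bool -> Int)) ~ List a  [subst: {c:=Bool, d:=((a -> Int) -> b)} | 0 pending]
  clash: (((a -> Int) -> b) -> (Bool -> Int)) vs List a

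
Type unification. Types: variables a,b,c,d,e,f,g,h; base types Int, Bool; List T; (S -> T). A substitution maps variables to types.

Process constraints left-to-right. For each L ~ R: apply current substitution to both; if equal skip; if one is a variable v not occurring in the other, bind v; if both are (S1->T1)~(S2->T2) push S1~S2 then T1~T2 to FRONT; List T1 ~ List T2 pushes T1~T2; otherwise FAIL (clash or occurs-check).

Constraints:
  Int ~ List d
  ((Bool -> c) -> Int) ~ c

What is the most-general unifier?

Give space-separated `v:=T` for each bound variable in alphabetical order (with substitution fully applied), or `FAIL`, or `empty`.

step 1: unify Int ~ List d  [subst: {-} | 1 pending]
  clash: Int vs List d

Answer: FAIL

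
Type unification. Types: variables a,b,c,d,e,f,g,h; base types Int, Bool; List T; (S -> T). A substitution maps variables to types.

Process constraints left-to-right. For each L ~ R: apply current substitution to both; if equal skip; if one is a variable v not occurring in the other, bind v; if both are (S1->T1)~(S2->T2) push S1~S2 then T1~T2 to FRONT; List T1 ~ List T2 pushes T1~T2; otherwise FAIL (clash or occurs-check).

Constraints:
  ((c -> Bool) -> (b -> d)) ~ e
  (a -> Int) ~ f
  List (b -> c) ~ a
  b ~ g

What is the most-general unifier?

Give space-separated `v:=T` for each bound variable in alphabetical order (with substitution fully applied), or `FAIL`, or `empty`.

step 1: unify ((c -> Bool) -> (b -> d)) ~ e  [subst: {-} | 3 pending]
  bind e := ((c -> Bool) -> (b -> d))
step 2: unify (a -> Int) ~ f  [subst: {e:=((c -> Bool) -> (b -> d))} | 2 pending]
  bind f := (a -> Int)
step 3: unify List (b -> c) ~ a  [subst: {e:=((c -> Bool) -> (b -> d)), f:=(a -> Int)} | 1 pending]
  bind a := List (b -> c)
step 4: unify b ~ g  [subst: {e:=((c -> Bool) -> (b -> d)), f:=(a -> Int), a:=List (b -> c)} | 0 pending]
  bind b := g

Answer: a:=List (g -> c) b:=g e:=((c -> Bool) -> (g -> d)) f:=(List (g -> c) -> Int)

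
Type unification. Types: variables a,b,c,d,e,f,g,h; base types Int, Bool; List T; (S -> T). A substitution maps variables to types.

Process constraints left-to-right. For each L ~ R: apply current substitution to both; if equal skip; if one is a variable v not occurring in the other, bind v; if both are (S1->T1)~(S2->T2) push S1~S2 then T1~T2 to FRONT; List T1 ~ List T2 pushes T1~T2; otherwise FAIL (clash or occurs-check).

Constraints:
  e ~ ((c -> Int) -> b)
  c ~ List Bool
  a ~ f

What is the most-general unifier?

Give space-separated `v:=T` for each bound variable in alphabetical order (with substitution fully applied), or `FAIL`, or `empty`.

Answer: a:=f c:=List Bool e:=((List Bool -> Int) -> b)

Derivation:
step 1: unify e ~ ((c -> Int) -> b)  [subst: {-} | 2 pending]
  bind e := ((c -> Int) -> b)
step 2: unify c ~ List Bool  [subst: {e:=((c -> Int) -> b)} | 1 pending]
  bind c := List Bool
step 3: unify a ~ f  [subst: {e:=((c -> Int) -> b), c:=List Bool} | 0 pending]
  bind a := f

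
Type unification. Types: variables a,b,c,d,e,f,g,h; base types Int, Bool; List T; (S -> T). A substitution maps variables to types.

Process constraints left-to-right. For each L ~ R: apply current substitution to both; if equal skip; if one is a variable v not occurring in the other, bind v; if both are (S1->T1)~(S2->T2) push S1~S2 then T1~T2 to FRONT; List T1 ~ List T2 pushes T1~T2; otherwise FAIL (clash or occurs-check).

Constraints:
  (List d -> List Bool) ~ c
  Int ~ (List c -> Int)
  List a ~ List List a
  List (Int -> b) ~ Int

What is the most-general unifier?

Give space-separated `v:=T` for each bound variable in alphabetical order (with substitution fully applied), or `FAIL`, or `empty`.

Answer: FAIL

Derivation:
step 1: unify (List d -> List Bool) ~ c  [subst: {-} | 3 pending]
  bind c := (List d -> List Bool)
step 2: unify Int ~ (List (List d -> List Bool) -> Int)  [subst: {c:=(List d -> List Bool)} | 2 pending]
  clash: Int vs (List (List d -> List Bool) -> Int)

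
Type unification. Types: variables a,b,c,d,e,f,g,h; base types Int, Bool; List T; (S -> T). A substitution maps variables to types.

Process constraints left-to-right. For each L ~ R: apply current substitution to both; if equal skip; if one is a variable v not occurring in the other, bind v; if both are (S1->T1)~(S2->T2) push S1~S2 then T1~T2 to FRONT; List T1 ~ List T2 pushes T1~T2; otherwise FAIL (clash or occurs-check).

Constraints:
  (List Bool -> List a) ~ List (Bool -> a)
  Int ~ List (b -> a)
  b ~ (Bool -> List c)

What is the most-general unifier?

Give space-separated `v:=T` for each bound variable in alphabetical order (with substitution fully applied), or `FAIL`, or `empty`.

Answer: FAIL

Derivation:
step 1: unify (List Bool -> List a) ~ List (Bool -> a)  [subst: {-} | 2 pending]
  clash: (List Bool -> List a) vs List (Bool -> a)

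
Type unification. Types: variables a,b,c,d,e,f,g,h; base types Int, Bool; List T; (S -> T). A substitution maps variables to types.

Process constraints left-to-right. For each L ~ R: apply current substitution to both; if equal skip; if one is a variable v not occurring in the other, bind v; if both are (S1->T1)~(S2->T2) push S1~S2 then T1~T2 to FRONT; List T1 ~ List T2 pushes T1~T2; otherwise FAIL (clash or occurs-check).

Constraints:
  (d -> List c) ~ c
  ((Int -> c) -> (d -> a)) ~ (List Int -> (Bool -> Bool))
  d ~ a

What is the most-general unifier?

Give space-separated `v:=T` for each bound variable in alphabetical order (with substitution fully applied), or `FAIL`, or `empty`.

step 1: unify (d -> List c) ~ c  [subst: {-} | 2 pending]
  occurs-check fail

Answer: FAIL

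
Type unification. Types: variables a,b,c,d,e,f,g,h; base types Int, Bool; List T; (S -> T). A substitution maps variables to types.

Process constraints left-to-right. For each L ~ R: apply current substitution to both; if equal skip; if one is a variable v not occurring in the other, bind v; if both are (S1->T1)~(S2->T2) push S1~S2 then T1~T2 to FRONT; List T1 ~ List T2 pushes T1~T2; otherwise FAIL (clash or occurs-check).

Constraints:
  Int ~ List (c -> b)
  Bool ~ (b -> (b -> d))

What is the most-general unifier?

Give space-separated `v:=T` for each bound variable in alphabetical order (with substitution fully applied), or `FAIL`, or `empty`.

step 1: unify Int ~ List (c -> b)  [subst: {-} | 1 pending]
  clash: Int vs List (c -> b)

Answer: FAIL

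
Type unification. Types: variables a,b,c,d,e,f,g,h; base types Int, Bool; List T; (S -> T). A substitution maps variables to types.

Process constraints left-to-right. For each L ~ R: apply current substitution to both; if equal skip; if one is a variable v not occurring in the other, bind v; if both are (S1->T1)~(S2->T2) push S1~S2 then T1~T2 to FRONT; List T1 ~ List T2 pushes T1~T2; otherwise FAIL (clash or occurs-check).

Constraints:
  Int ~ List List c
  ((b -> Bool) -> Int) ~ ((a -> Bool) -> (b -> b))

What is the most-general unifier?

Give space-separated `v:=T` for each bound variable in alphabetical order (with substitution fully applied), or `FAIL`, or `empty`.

step 1: unify Int ~ List List c  [subst: {-} | 1 pending]
  clash: Int vs List List c

Answer: FAIL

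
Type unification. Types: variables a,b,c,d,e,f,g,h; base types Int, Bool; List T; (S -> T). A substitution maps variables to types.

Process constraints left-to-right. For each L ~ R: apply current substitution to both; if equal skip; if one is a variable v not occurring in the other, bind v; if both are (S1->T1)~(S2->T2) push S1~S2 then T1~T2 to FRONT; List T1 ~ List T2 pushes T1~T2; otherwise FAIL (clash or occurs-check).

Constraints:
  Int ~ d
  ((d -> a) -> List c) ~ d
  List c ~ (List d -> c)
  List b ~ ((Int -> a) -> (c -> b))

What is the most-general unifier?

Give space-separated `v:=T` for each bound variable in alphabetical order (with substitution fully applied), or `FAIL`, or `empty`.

step 1: unify Int ~ d  [subst: {-} | 3 pending]
  bind d := Int
step 2: unify ((Int -> a) -> List c) ~ Int  [subst: {d:=Int} | 2 pending]
  clash: ((Int -> a) -> List c) vs Int

Answer: FAIL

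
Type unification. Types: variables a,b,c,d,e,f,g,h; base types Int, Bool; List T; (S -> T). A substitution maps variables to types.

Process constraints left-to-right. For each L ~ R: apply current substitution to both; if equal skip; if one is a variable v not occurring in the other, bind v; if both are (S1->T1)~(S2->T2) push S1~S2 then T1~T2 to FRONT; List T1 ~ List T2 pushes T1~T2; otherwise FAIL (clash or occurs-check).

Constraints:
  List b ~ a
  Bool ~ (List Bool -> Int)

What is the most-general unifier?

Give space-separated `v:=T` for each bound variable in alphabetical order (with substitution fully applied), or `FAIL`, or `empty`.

Answer: FAIL

Derivation:
step 1: unify List b ~ a  [subst: {-} | 1 pending]
  bind a := List b
step 2: unify Bool ~ (List Bool -> Int)  [subst: {a:=List b} | 0 pending]
  clash: Bool vs (List Bool -> Int)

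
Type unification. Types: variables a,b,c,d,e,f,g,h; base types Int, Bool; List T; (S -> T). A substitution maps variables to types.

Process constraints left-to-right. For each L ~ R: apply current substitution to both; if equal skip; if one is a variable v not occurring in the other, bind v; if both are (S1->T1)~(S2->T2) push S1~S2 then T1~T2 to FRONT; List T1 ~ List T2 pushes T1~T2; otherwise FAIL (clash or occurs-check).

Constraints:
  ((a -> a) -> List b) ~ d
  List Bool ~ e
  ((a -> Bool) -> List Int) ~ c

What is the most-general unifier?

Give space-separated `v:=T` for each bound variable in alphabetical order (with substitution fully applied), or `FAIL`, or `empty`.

step 1: unify ((a -> a) -> List b) ~ d  [subst: {-} | 2 pending]
  bind d := ((a -> a) -> List b)
step 2: unify List Bool ~ e  [subst: {d:=((a -> a) -> List b)} | 1 pending]
  bind e := List Bool
step 3: unify ((a -> Bool) -> List Int) ~ c  [subst: {d:=((a -> a) -> List b), e:=List Bool} | 0 pending]
  bind c := ((a -> Bool) -> List Int)

Answer: c:=((a -> Bool) -> List Int) d:=((a -> a) -> List b) e:=List Bool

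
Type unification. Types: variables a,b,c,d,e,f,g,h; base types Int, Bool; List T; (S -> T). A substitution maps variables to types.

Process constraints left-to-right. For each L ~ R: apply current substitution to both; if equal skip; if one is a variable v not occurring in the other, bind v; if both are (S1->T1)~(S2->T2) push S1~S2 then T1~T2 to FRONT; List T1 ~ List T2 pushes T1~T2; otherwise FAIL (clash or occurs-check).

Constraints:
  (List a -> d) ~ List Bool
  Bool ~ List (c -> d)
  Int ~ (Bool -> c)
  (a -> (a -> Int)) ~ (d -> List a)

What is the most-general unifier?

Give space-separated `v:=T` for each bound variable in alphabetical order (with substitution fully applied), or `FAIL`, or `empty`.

step 1: unify (List a -> d) ~ List Bool  [subst: {-} | 3 pending]
  clash: (List a -> d) vs List Bool

Answer: FAIL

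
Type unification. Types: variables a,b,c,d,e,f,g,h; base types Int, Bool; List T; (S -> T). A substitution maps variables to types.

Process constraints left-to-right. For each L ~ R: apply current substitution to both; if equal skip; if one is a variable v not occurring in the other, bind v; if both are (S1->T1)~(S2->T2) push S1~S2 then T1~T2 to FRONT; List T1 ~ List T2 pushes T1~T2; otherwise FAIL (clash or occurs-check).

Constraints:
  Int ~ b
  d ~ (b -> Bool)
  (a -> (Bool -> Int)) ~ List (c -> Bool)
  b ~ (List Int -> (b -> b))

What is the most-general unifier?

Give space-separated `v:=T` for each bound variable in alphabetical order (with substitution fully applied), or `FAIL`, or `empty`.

step 1: unify Int ~ b  [subst: {-} | 3 pending]
  bind b := Int
step 2: unify d ~ (Int -> Bool)  [subst: {b:=Int} | 2 pending]
  bind d := (Int -> Bool)
step 3: unify (a -> (Bool -> Int)) ~ List (c -> Bool)  [subst: {b:=Int, d:=(Int -> Bool)} | 1 pending]
  clash: (a -> (Bool -> Int)) vs List (c -> Bool)

Answer: FAIL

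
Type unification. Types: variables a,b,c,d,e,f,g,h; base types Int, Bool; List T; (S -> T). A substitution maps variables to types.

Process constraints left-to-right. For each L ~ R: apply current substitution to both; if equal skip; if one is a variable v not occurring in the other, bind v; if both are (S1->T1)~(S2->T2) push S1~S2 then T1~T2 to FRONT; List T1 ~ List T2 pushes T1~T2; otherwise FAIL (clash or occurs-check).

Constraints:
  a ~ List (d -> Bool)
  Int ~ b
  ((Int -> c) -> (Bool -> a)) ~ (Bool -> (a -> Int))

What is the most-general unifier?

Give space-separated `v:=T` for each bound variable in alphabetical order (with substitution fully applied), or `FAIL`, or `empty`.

step 1: unify a ~ List (d -> Bool)  [subst: {-} | 2 pending]
  bind a := List (d -> Bool)
step 2: unify Int ~ b  [subst: {a:=List (d -> Bool)} | 1 pending]
  bind b := Int
step 3: unify ((Int -> c) -> (Bool -> List (d -> Bool))) ~ (Bool -> (List (d -> Bool) -> Int))  [subst: {a:=List (d -> Bool), b:=Int} | 0 pending]
  -> decompose arrow: push (Int -> c)~Bool, (Bool -> List (d -> Bool))~(List (d -> Bool) -> Int)
step 4: unify (Int -> c) ~ Bool  [subst: {a:=List (d -> Bool), b:=Int} | 1 pending]
  clash: (Int -> c) vs Bool

Answer: FAIL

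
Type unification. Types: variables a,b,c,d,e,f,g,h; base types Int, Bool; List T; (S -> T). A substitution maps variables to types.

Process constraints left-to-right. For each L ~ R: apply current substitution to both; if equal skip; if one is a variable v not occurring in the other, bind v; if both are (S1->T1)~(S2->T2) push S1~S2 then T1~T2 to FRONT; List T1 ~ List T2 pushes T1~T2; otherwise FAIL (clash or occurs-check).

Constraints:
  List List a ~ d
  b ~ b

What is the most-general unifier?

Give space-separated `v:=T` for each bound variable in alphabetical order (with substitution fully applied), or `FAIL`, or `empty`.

Answer: d:=List List a

Derivation:
step 1: unify List List a ~ d  [subst: {-} | 1 pending]
  bind d := List List a
step 2: unify b ~ b  [subst: {d:=List List a} | 0 pending]
  -> identical, skip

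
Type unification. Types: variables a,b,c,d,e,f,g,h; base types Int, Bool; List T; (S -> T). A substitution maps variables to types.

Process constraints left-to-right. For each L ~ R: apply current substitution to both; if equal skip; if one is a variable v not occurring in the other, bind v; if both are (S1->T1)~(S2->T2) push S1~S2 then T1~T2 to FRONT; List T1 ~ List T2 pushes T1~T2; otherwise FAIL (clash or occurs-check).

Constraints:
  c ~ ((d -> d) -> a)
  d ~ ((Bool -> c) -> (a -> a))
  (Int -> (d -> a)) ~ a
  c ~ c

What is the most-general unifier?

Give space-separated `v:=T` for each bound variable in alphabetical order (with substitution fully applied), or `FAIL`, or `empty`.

step 1: unify c ~ ((d -> d) -> a)  [subst: {-} | 3 pending]
  bind c := ((d -> d) -> a)
step 2: unify d ~ ((Bool -> ((d -> d) -> a)) -> (a -> a))  [subst: {c:=((d -> d) -> a)} | 2 pending]
  occurs-check fail: d in ((Bool -> ((d -> d) -> a)) -> (a -> a))

Answer: FAIL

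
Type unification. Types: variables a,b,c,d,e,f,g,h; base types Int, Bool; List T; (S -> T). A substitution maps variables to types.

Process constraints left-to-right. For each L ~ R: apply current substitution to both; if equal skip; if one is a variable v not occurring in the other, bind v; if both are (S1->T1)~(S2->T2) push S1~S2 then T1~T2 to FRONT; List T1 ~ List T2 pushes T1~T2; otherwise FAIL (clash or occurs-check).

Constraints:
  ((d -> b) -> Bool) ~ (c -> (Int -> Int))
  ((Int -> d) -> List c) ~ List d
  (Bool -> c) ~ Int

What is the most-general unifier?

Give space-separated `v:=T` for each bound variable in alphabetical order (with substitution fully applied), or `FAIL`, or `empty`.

step 1: unify ((d -> b) -> Bool) ~ (c -> (Int -> Int))  [subst: {-} | 2 pending]
  -> decompose arrow: push (d -> b)~c, Bool~(Int -> Int)
step 2: unify (d -> b) ~ c  [subst: {-} | 3 pending]
  bind c := (d -> b)
step 3: unify Bool ~ (Int -> Int)  [subst: {c:=(d -> b)} | 2 pending]
  clash: Bool vs (Int -> Int)

Answer: FAIL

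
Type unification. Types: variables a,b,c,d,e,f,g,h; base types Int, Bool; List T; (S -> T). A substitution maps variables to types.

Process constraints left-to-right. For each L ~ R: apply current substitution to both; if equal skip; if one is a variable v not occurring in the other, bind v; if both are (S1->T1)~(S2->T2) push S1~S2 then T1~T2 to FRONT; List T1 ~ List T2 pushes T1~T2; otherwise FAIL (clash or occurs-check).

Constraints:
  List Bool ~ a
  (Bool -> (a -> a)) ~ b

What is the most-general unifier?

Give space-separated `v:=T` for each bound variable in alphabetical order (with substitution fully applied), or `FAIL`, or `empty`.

Answer: a:=List Bool b:=(Bool -> (List Bool -> List Bool))

Derivation:
step 1: unify List Bool ~ a  [subst: {-} | 1 pending]
  bind a := List Bool
step 2: unify (Bool -> (List Bool -> List Bool)) ~ b  [subst: {a:=List Bool} | 0 pending]
  bind b := (Bool -> (List Bool -> List Bool))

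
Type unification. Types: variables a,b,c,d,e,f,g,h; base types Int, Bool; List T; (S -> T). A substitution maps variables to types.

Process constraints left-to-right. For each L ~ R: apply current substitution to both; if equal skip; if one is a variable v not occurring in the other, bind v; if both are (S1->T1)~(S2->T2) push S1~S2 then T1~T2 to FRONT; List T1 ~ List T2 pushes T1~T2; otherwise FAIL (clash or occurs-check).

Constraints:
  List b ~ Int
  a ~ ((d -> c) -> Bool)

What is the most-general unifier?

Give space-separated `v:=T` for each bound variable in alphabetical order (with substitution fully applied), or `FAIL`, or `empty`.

Answer: FAIL

Derivation:
step 1: unify List b ~ Int  [subst: {-} | 1 pending]
  clash: List b vs Int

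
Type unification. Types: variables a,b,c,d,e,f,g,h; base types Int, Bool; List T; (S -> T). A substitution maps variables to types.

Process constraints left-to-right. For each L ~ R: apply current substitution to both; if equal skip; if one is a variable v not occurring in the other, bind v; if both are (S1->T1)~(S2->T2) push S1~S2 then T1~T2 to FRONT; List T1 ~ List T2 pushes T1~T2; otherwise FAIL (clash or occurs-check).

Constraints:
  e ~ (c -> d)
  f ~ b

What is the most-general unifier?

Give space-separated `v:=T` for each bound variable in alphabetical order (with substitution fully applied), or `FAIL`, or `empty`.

Answer: e:=(c -> d) f:=b

Derivation:
step 1: unify e ~ (c -> d)  [subst: {-} | 1 pending]
  bind e := (c -> d)
step 2: unify f ~ b  [subst: {e:=(c -> d)} | 0 pending]
  bind f := b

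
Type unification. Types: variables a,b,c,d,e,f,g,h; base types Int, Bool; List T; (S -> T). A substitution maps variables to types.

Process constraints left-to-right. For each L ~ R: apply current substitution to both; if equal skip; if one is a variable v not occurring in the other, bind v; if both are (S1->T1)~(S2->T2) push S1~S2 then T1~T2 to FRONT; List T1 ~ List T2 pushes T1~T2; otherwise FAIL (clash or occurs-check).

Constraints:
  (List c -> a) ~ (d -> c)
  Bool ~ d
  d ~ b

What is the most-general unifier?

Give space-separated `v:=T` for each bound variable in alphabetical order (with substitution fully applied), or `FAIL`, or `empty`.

Answer: FAIL

Derivation:
step 1: unify (List c -> a) ~ (d -> c)  [subst: {-} | 2 pending]
  -> decompose arrow: push List c~d, a~c
step 2: unify List c ~ d  [subst: {-} | 3 pending]
  bind d := List c
step 3: unify a ~ c  [subst: {d:=List c} | 2 pending]
  bind a := c
step 4: unify Bool ~ List c  [subst: {d:=List c, a:=c} | 1 pending]
  clash: Bool vs List c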